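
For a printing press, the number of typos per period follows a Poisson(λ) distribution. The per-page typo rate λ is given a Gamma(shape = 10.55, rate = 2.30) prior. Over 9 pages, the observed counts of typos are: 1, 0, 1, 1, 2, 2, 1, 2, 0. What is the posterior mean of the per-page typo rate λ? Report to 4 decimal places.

1.8186

With a Gamma(shape α, rate β) prior, the Poisson likelihood is conjugate: the posterior is Gamma(α + ΣXᵢ, β + n).
Sum of counts S = 10 over n = 9 pages.
Posterior: Gamma(α+S, β+n) = Gamma(10.55+10, 2.30+9) = Gamma(20.55, 11.30).
Posterior mean = α/β = 20.55/11.30 = 1.8186.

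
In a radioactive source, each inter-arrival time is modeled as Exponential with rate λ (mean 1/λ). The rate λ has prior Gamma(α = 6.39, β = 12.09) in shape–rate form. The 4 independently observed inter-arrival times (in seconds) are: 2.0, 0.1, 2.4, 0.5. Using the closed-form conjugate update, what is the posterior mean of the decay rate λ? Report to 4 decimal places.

0.6080

With a Gamma(shape α, rate β) prior on the exponential rate λ, the posterior after n observations with total T = Σxᵢ is Gamma(α+n, β+T).
Sum of observations T = 5.0 seconds; n = 4.
Posterior: Gamma(6.39+4, 12.09+5.0) = Gamma(10.39, 17.09).
Posterior mean of λ = α/β = 10.39/17.09 = 0.6080.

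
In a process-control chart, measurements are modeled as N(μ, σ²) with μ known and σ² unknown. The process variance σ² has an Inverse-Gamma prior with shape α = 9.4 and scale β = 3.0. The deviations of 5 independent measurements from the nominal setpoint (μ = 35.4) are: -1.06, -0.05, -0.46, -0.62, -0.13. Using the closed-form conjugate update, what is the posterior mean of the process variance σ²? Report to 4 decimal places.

0.3550

With known mean μ and an Inverse-Gamma(α, β) prior on σ², the Normal likelihood is conjugate: posterior is Inv-Gamma(α + n/2, β + Σ(xᵢ−μ)²/2).
Σ(xᵢ−μ)² = (-1.06)² + (-0.05)² + (-0.46)² + (-0.62)² + (-0.13)² = 1.7390.
Posterior: Inv-Gamma(9.4 + 5/2, 3.0 + 1.7390/2) = Inv-Gamma(11.90, 3.86950).
E[σ²|data] = β/(α−1) = 3.86950/10.90 = 0.3550.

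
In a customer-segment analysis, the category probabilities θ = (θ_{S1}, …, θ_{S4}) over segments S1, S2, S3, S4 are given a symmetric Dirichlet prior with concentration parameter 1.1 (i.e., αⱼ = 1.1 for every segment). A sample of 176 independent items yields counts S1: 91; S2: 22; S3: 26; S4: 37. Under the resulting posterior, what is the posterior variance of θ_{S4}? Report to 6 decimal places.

0.000918

The Dirichlet prior is conjugate to the Multinomial likelihood: each posterior αⱼ = prior αⱼ + observed count nⱼ.
Posterior concentration: (92.1, 23.1, 27.1, 38.1), total = 180.4.
Var[θ_j] = α_j(Σα−α_j)/((Σα)²(Σα+1)) = 38.1·142.3/(180.4²·181.4) = 0.000918.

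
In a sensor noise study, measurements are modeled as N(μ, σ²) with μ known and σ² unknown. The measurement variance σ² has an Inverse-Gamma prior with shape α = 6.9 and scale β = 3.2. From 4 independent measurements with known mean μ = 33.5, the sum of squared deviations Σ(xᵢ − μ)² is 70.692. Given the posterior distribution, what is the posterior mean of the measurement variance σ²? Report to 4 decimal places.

4.8792

With known mean μ and an Inverse-Gamma(α, β) prior on σ², the Normal likelihood is conjugate: posterior is Inv-Gamma(α + n/2, β + Σ(xᵢ−μ)²/2).
Posterior: Inv-Gamma(6.9 + 4/2, 3.2 + 70.692/2) = Inv-Gamma(8.90, 38.5460).
E[σ²|data] = β/(α−1) = 38.5460/7.90 = 4.8792.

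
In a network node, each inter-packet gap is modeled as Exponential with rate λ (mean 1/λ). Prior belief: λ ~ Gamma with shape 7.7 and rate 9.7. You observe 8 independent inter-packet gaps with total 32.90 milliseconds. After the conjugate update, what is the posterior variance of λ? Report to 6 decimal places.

0.008651

With a Gamma(shape α, rate β) prior on the exponential rate λ, the posterior after n observations with total T = Σxᵢ is Gamma(α+n, β+T).
Posterior: Gamma(7.7+8, 9.7+32.90) = Gamma(15.7, 42.60).
Var = α/β² = 0.008651.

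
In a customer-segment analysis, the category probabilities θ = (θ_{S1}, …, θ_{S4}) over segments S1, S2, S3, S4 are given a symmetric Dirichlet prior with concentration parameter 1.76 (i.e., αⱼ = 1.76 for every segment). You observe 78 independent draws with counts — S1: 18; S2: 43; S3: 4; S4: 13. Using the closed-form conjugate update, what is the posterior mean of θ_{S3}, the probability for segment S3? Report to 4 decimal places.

0.0677

The Dirichlet prior is conjugate to the Multinomial likelihood: each posterior αⱼ = prior αⱼ + observed count nⱼ.
Posterior concentration: (19.76, 44.76, 5.76, 14.76), total = 85.04.
E[θ_{S3}|data] = α_{S3}/Σα = 5.76/85.04 = 0.0677.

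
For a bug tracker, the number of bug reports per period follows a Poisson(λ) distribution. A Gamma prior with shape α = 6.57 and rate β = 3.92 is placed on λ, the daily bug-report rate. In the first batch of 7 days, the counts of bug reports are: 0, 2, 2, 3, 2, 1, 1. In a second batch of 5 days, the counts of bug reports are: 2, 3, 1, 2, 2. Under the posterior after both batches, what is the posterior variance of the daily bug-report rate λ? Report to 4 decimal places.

0.1088

With a Gamma(shape α, rate β) prior, the Poisson likelihood is conjugate: the posterior is Gamma(α + ΣXᵢ, β + n).
Batch 1: sum of counts S = 11 over n = 7 days.
After batch 1: Gamma(α+S, β+n) = Gamma(6.57+11, 3.92+7) = Gamma(17.57, 10.92).
Batch 2: sum of counts S = 10 over n = 5 days.
After batch 2: Gamma(α+S, β+n) = Gamma(17.57+10, 10.92+5) = Gamma(27.57, 15.92).
Var = α/β² = 27.57/15.92² = 0.1088.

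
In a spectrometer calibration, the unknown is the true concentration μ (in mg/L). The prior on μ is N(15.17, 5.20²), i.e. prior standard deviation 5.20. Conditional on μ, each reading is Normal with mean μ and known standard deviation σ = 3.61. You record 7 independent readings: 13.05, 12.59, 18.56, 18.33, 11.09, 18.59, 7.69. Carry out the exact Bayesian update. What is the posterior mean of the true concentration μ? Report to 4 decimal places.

For Normal data with known variance σ², a Normal(μ₀, σ₀²) prior on μ is conjugate. Posterior precision = 1/σ₀² + n/σ²; posterior mean is the precision-weighted average of μ₀ and x̄.
Σxᵢ = 13.05 + 12.59 + 18.56 + 18.33 + 11.09 + 18.59 + 7.69 = 99.9, so n·x̄ = 99.9.
σ₀² = 5.20² = 27.04, σ² = 3.61² = 13.0321; σ² + n·σ₀² = 13.0321 + 7·27.04 = 202.3121.
Posterior mean = (μ₀/σ₀² + n·x̄/σ²)/(1/σ₀² + n/σ²) = (σ²·μ₀ + σ₀²·n·x̄)/(σ² + n·σ₀²) = (13.0321·15.17 + 27.04·99.9)/202.3121 = 2898.992957/202.3121 = 14.3293.

14.3293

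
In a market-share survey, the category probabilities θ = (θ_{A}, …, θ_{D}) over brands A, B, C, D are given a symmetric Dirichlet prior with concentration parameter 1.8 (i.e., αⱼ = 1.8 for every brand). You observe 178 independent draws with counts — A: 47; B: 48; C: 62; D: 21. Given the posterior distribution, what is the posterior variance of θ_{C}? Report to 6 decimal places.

0.001213

The Dirichlet prior is conjugate to the Multinomial likelihood: each posterior αⱼ = prior αⱼ + observed count nⱼ.
Posterior concentration: (48.8, 49.8, 63.8, 22.8), total = 185.2.
Var[θ_j] = α_j(Σα−α_j)/((Σα)²(Σα+1)) = 63.8·121.4/(185.2²·186.2) = 0.001213.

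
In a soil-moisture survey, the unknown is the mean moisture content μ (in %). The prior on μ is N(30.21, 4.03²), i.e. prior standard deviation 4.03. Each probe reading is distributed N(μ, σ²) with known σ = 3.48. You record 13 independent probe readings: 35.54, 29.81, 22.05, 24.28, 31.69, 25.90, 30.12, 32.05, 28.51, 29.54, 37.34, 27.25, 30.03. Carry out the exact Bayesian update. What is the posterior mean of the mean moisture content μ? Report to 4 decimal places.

29.5829

For Normal data with known variance σ², a Normal(μ₀, σ₀²) prior on μ is conjugate. Posterior precision = 1/σ₀² + n/σ²; posterior mean is the precision-weighted average of μ₀ and x̄.
Σxᵢ = 35.54 + 29.81 + 22.05 + 24.28 + 31.69 + 25.90 + 30.12 + 32.05 + 28.51 + 29.54 + 37.34 + 27.25 + 30.03 = 384.11, so n·x̄ = 384.11.
σ₀² = 4.03² = 16.2409, σ² = 3.48² = 12.1104; σ² + n·σ₀² = 12.1104 + 13·16.2409 = 223.2421.
Posterior mean = (μ₀/σ₀² + n·x̄/σ²)/(1/σ₀² + n/σ²) = (σ²·μ₀ + σ₀²·n·x̄)/(σ² + n·σ₀²) = (12.1104·30.21 + 16.2409·384.11)/223.2421 = 6604.147283/223.2421 = 29.5829.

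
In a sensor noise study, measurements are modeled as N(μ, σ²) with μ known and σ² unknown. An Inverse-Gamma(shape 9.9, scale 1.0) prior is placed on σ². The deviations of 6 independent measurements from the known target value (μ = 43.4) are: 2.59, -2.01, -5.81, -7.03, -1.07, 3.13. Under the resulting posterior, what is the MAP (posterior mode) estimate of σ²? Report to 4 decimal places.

3.8441

With known mean μ and an Inverse-Gamma(α, β) prior on σ², the Normal likelihood is conjugate: posterior is Inv-Gamma(α + n/2, β + Σ(xᵢ−μ)²/2).
Σ(xᵢ−μ)² = (2.59)² + (-2.01)² + (-5.81)² + (-7.03)² + (-1.07)² + (3.13)² = 104.8670.
Posterior: Inv-Gamma(9.9 + 6/2, 1.0 + 104.8670/2) = Inv-Gamma(12.90, 53.43350).
Mode = β/(α+1) = 53.43350/13.90 = 3.8441.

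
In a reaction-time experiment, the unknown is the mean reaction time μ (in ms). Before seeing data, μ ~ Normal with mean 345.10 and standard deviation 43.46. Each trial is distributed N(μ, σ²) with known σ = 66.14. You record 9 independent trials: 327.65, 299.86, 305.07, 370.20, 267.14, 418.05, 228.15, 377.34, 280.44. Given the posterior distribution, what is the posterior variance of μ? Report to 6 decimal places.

For Normal data with known variance σ², a Normal(μ₀, σ₀²) prior on μ is conjugate. Posterior precision = 1/σ₀² + n/σ²; posterior mean is the precision-weighted average of μ₀ and x̄.
σ₀² = 43.46² = 1888.7716, σ² = 66.14² = 4374.4996; σ² + n·σ₀² = 4374.4996 + 9·1888.7716 = 21373.444.
Posterior precision = 1/σ₀² + n/σ² = 1/1888.7716 + 9/4374.4996 = (σ² + n·σ₀²)/(σ₀²σ²) = 21373.444/(1888.7716·4374.4996); posterior variance σₙ² = σ₀²σ²/(σ² + n·σ₀²) = 1888.7716·4374.4996/21373.444 = 386.574602.

386.574602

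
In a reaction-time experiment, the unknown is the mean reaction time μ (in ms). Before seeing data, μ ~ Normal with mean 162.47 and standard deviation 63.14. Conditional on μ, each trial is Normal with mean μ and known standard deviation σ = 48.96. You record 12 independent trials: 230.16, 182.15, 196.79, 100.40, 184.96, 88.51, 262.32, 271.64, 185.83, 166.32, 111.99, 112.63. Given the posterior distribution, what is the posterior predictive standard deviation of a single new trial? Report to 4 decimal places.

50.8656

For Normal data with known variance σ², a Normal(μ₀, σ₀²) prior on μ is conjugate. Posterior precision = 1/σ₀² + n/σ²; posterior mean is the precision-weighted average of μ₀ and x̄.
σ₀² = 63.14² = 3986.6596, σ² = 48.96² = 2397.0816; σ² + n·σ₀² = 2397.0816 + 12·3986.6596 = 50236.9968.
Posterior precision = 1/σ₀² + n/σ² = 1/3986.6596 + 12/2397.0816 = (σ² + n·σ₀²)/(σ₀²σ²) = 50236.9968/(3986.6596·2397.0816); posterior variance σₙ² = σ₀²σ²/(σ² + n·σ₀²) = 3986.6596·2397.0816/50236.9968 = 190.225312.
Predictive variance for one new observation = σₙ² + σ² = 3986.6596·2397.0816/50236.9968 + 2397.0816 = σ²·(σ₀² + 50236.9968)/50236.9968 = 2397.0816·54223.6564/50236.9968 = 2587.306912; SD = √(2397.0816·54223.6564/50236.9968) = 50.8656.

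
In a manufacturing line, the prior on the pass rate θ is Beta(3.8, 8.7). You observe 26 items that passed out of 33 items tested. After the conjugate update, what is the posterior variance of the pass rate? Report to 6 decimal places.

0.004860

The Beta prior is conjugate to a Binomial/Bernoulli likelihood; the update adds successes to α and failures to β.
Posterior: Beta(α+k, β+n−k) = Beta(3.8+26, 8.7+7) = Beta(29.8, 15.7).
Var = αβ/((α+β)²(α+β+1)) = 29.8·15.7/(45.5²·46.5) = 0.004860.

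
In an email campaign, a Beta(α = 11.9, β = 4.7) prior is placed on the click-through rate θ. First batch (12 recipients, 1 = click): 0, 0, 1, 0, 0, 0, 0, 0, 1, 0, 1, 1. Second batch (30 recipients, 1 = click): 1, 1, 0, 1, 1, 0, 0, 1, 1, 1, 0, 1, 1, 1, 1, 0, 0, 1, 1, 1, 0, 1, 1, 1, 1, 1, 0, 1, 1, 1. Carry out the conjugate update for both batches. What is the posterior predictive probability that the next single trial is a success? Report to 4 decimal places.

0.6468

The Beta prior is conjugate to a Binomial/Bernoulli likelihood; the update adds successes to α and failures to β.
After batch 1: Beta(11.9+4, 4.7+8) = Beta(15.9, 12.7).
After batch 2: Beta(15.9+22, 12.7+8) = Beta(37.9, 20.7).
For a single future Bernoulli trial, P(success | data) = α/(α+β) = 0.6468.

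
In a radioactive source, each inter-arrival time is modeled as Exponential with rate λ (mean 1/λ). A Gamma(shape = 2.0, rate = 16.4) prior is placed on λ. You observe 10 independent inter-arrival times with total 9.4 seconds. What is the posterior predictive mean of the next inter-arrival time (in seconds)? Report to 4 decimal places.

With a Gamma(shape α, rate β) prior on the exponential rate λ, the posterior after n observations with total T = Σxᵢ is Gamma(α+n, β+T).
Posterior: Gamma(2.0+10, 16.4+9.4) = Gamma(12.0, 25.8).
The predictive distribution for the next observation is Lomax; its mean is β/(α−1) = 25.8/11.0 = 2.3455.

2.3455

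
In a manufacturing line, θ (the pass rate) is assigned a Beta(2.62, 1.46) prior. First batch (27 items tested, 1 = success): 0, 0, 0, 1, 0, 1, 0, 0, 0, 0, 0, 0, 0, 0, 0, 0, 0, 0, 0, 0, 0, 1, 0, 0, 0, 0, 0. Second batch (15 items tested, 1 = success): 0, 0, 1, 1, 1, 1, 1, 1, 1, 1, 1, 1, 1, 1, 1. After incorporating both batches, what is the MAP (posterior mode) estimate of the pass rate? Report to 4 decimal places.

The Beta prior is conjugate to a Binomial/Bernoulli likelihood; the update adds successes to α and failures to β.
After batch 1: Beta(2.62+3, 1.46+24) = Beta(5.62, 25.46).
After batch 2: Beta(5.62+13, 25.46+2) = Beta(18.62, 27.46).
Mode of Beta(a,b) for a,b>1 is (a−1)/(a+b−2) = 17.62/44.08 = 0.3997.

0.3997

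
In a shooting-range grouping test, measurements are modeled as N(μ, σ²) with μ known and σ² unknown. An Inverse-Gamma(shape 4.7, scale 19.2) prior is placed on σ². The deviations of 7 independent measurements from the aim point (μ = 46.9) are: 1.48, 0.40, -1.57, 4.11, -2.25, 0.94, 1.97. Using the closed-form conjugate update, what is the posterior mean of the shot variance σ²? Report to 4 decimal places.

4.8566

With known mean μ and an Inverse-Gamma(α, β) prior on σ², the Normal likelihood is conjugate: posterior is Inv-Gamma(α + n/2, β + Σ(xᵢ−μ)²/2).
Σ(xᵢ−μ)² = (1.48)² + (0.40)² + (-1.57)² + (4.11)² + (-2.25)² + (0.94)² + (1.97)² = 31.5344.
Posterior: Inv-Gamma(4.7 + 7/2, 19.2 + 31.5344/2) = Inv-Gamma(8.20, 34.96720).
E[σ²|data] = β/(α−1) = 34.96720/7.20 = 4.8566.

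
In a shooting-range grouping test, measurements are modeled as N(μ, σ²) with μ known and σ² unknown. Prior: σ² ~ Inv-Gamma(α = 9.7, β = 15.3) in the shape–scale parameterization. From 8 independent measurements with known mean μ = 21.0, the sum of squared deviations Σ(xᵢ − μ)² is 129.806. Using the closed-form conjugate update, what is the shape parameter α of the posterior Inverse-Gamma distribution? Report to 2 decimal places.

With known mean μ and an Inverse-Gamma(α, β) prior on σ², the Normal likelihood is conjugate: posterior is Inv-Gamma(α + n/2, β + Σ(xᵢ−μ)²/2).
Posterior: Inv-Gamma(9.7 + 8/2, 15.3 + 129.806/2) = Inv-Gamma(13.70, 80.2030).
Posterior α = 13.70.

13.70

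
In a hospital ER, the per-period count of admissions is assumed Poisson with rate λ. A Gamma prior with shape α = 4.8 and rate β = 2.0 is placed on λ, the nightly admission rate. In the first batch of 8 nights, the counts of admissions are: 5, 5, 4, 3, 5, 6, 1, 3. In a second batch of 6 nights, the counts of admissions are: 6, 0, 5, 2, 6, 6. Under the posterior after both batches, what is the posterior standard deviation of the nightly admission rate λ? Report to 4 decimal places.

With a Gamma(shape α, rate β) prior, the Poisson likelihood is conjugate: the posterior is Gamma(α + ΣXᵢ, β + n).
Batch 1: sum of counts S = 32 over n = 8 nights.
After batch 1: Gamma(α+S, β+n) = Gamma(4.8+32, 2.0+8) = Gamma(36.8, 10.0).
Batch 2: sum of counts S = 25 over n = 6 nights.
After batch 2: Gamma(α+S, β+n) = Gamma(36.8+25, 10.0+6) = Gamma(61.8, 16.0).
SD = √α/β = √61.8/16.0 = 0.4913.

0.4913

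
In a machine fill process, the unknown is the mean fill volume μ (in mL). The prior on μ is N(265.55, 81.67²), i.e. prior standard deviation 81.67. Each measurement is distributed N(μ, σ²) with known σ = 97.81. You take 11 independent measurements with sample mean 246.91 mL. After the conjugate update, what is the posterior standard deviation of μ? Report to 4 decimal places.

For Normal data with known variance σ², a Normal(μ₀, σ₀²) prior on μ is conjugate. Posterior precision = 1/σ₀² + n/σ²; posterior mean is the precision-weighted average of μ₀ and x̄.
σ₀² = 81.67² = 6669.9889, σ² = 97.81² = 9566.7961; σ² + n·σ₀² = 9566.7961 + 11·6669.9889 = 82936.674.
Posterior precision = 1/σ₀² + n/σ² = 1/6669.9889 + 11/9566.7961 = (σ² + n·σ₀²)/(σ₀²σ²) = 82936.674/(6669.9889·9566.7961); posterior variance σₙ² = σ₀²σ²/(σ² + n·σ₀²) = 6669.9889·9566.7961/82936.674 = 769.387301.
Posterior SD = √σₙ² = √(6669.9889·9566.7961/82936.674) = 27.7378.

27.7378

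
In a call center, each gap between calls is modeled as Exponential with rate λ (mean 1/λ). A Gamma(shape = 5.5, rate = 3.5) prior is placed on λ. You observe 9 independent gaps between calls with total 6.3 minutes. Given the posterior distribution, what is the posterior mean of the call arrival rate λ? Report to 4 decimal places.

1.4796

With a Gamma(shape α, rate β) prior on the exponential rate λ, the posterior after n observations with total T = Σxᵢ is Gamma(α+n, β+T).
Posterior: Gamma(5.5+9, 3.5+6.3) = Gamma(14.5, 9.8).
Posterior mean of λ = α/β = 14.5/9.8 = 1.4796.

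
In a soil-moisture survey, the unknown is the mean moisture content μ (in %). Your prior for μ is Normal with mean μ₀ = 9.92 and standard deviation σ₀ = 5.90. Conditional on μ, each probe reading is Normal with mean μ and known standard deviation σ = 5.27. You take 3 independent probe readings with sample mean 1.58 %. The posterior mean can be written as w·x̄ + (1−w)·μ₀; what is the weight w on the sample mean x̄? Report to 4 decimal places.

For Normal data with known variance σ², a Normal(μ₀, σ₀²) prior on μ is conjugate. Posterior precision = 1/σ₀² + n/σ²; posterior mean is the precision-weighted average of μ₀ and x̄.
σ₀² = 5.90² = 34.81, σ² = 5.27² = 27.7729. Prior precision 1/σ₀² = 1/34.81; data precision n/σ² = 3/27.7729.
w = (n/σ²)/(1/σ₀² + n/σ²) = n·σ₀²/(σ² + n·σ₀²) = 3·34.81/(27.7729 + 3·34.81) = 104.43/132.2029 = 0.7899.

0.7899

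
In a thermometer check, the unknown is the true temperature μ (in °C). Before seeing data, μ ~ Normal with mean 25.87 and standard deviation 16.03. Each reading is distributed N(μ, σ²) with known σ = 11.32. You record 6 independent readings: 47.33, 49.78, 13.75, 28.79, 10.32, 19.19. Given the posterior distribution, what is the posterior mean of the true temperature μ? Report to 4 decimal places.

For Normal data with known variance σ², a Normal(μ₀, σ₀²) prior on μ is conjugate. Posterior precision = 1/σ₀² + n/σ²; posterior mean is the precision-weighted average of μ₀ and x̄.
Σxᵢ = 47.33 + 49.78 + 13.75 + 28.79 + 10.32 + 19.19 = 169.16, so n·x̄ = 169.16.
σ₀² = 16.03² = 256.9609, σ² = 11.32² = 128.1424; σ² + n·σ₀² = 128.1424 + 6·256.9609 = 1669.9078.
Posterior mean = (μ₀/σ₀² + n·x̄/σ²)/(1/σ₀² + n/σ²) = (σ²·μ₀ + σ₀²·n·x̄)/(σ² + n·σ₀²) = (128.1424·25.87 + 256.9609·169.16)/1669.9078 = 46782.549732/1669.9078 = 28.0150.

28.0150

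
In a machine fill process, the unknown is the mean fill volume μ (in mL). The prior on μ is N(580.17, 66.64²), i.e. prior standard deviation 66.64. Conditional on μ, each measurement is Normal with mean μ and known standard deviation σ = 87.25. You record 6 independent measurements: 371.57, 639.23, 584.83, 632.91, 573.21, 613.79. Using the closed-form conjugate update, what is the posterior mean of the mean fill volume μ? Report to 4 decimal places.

For Normal data with known variance σ², a Normal(μ₀, σ₀²) prior on μ is conjugate. Posterior precision = 1/σ₀² + n/σ²; posterior mean is the precision-weighted average of μ₀ and x̄.
Σxᵢ = 371.57 + 639.23 + 584.83 + 632.91 + 573.21 + 613.79 = 3415.54, so n·x̄ = 3415.54.
σ₀² = 66.64² = 4440.8896, σ² = 87.25² = 7612.5625; σ² + n·σ₀² = 7612.5625 + 6·4440.8896 = 34257.9001.
Posterior mean = (μ₀/σ₀² + n·x̄/σ²)/(1/σ₀² + n/σ²) = (σ²·μ₀ + σ₀²·n·x̄)/(σ² + n·σ₀²) = (7612.5625·580.17 + 4440.8896·3415.54)/34257.9001 = 19584616.450009/34257.9001 = 571.6818.

571.6818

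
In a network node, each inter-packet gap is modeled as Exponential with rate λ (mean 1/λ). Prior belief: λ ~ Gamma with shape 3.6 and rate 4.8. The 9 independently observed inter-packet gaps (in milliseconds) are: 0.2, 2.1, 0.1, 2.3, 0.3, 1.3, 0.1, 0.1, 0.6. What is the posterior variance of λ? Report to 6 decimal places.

0.088977

With a Gamma(shape α, rate β) prior on the exponential rate λ, the posterior after n observations with total T = Σxᵢ is Gamma(α+n, β+T).
Sum of observations T = 7.1 milliseconds; n = 9.
Posterior: Gamma(3.6+9, 4.8+7.1) = Gamma(12.6, 11.9).
Var = α/β² = 0.088977.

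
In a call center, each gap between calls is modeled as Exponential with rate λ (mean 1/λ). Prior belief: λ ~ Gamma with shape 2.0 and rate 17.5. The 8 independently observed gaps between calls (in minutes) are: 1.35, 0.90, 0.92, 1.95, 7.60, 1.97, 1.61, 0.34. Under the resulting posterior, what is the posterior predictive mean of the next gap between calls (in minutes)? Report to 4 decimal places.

3.7933

With a Gamma(shape α, rate β) prior on the exponential rate λ, the posterior after n observations with total T = Σxᵢ is Gamma(α+n, β+T).
Sum of observations T = 16.64 minutes; n = 8.
Posterior: Gamma(2.0+8, 17.5+16.64) = Gamma(10.0, 34.14).
The predictive distribution for the next observation is Lomax; its mean is β/(α−1) = 34.14/9.0 = 3.7933.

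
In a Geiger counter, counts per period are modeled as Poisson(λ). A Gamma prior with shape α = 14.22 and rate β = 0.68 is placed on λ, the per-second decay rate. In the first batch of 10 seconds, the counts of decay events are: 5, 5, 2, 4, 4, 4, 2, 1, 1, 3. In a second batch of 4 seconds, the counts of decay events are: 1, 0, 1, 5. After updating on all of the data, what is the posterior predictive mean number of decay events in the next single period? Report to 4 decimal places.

With a Gamma(shape α, rate β) prior, the Poisson likelihood is conjugate: the posterior is Gamma(α + ΣXᵢ, β + n).
Batch 1: sum of counts S = 31 over n = 10 seconds.
After batch 1: Gamma(α+S, β+n) = Gamma(14.22+31, 0.68+10) = Gamma(45.22, 10.68).
Batch 2: sum of counts S = 7 over n = 4 seconds.
After batch 2: Gamma(α+S, β+n) = Gamma(45.22+7, 10.68+4) = Gamma(52.22, 14.68).
The predictive distribution for one future period is NegBinom with mean α/β = 3.5572.

3.5572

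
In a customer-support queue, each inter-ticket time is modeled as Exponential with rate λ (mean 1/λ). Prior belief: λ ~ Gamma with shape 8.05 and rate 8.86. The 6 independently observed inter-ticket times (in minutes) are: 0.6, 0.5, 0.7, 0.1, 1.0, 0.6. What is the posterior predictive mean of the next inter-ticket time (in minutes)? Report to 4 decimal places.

0.9471

With a Gamma(shape α, rate β) prior on the exponential rate λ, the posterior after n observations with total T = Σxᵢ is Gamma(α+n, β+T).
Sum of observations T = 3.5 minutes; n = 6.
Posterior: Gamma(8.05+6, 8.86+3.5) = Gamma(14.05, 12.36).
The predictive distribution for the next observation is Lomax; its mean is β/(α−1) = 12.36/13.05 = 0.9471.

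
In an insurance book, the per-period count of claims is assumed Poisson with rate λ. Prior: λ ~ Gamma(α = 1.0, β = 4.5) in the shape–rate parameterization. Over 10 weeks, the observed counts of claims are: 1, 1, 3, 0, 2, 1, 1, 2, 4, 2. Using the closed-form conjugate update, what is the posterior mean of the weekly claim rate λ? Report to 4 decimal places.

With a Gamma(shape α, rate β) prior, the Poisson likelihood is conjugate: the posterior is Gamma(α + ΣXᵢ, β + n).
Sum of counts S = 17 over n = 10 weeks.
Posterior: Gamma(α+S, β+n) = Gamma(1.0+17, 4.5+10) = Gamma(18.0, 14.5).
Posterior mean = α/β = 18.0/14.5 = 1.2414.

1.2414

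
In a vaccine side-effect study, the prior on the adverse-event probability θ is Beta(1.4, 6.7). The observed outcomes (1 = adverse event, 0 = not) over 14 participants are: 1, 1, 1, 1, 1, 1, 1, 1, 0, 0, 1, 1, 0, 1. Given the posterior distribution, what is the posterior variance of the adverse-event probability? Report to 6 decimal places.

0.010661

The Beta prior is conjugate to a Binomial/Bernoulli likelihood; the update adds successes to α and failures to β.
Posterior: Beta(α+k, β+n−k) = Beta(1.4+11, 6.7+3) = Beta(12.4, 9.7).
Var = αβ/((α+β)²(α+β+1)) = 12.4·9.7/(22.1²·23.1) = 0.010661.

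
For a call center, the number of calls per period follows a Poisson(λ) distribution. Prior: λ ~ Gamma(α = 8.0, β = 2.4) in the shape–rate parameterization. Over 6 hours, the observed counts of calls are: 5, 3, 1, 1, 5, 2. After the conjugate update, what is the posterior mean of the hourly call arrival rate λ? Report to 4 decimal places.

With a Gamma(shape α, rate β) prior, the Poisson likelihood is conjugate: the posterior is Gamma(α + ΣXᵢ, β + n).
Sum of counts S = 17 over n = 6 hours.
Posterior: Gamma(α+S, β+n) = Gamma(8.0+17, 2.4+6) = Gamma(25.0, 8.4).
Posterior mean = α/β = 25.0/8.4 = 2.9762.

2.9762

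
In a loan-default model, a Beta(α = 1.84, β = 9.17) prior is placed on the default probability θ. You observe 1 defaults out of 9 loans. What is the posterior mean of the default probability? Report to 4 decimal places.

The Beta prior is conjugate to a Binomial/Bernoulli likelihood; the update adds successes to α and failures to β.
Posterior: Beta(α+k, β+n−k) = Beta(1.84+1, 9.17+8) = Beta(2.84, 17.17).
Posterior mean = α/(α+β) = 2.84/20.01 = 0.1419.

0.1419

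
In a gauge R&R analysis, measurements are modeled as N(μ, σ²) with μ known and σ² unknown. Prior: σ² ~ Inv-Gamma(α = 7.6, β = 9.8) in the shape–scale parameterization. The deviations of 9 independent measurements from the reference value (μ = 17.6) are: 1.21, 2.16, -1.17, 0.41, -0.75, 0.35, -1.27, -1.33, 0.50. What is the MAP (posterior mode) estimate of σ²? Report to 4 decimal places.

1.2055

With known mean μ and an Inverse-Gamma(α, β) prior on σ², the Normal likelihood is conjugate: posterior is Inv-Gamma(α + n/2, β + Σ(xᵢ−μ)²/2).
Σ(xᵢ−μ)² = (1.21)² + (2.16)² + (-1.17)² + (0.41)² + (-0.75)² + (0.35)² + (-1.27)² + (-1.33)² + (0.50)² = 11.9835.
Posterior: Inv-Gamma(7.6 + 9/2, 9.8 + 11.9835/2) = Inv-Gamma(12.10, 15.79175).
Mode = β/(α+1) = 15.79175/13.10 = 1.2055.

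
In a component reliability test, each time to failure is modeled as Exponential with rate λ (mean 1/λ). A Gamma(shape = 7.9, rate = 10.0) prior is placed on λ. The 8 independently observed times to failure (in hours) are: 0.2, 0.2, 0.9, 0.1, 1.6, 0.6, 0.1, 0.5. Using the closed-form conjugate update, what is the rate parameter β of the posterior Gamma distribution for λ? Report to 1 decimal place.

14.2

With a Gamma(shape α, rate β) prior on the exponential rate λ, the posterior after n observations with total T = Σxᵢ is Gamma(α+n, β+T).
Sum of observations T = 4.2 hours; n = 8.
Posterior: Gamma(7.9+8, 10.0+4.2) = Gamma(15.9, 14.2).
Posterior β = 14.2.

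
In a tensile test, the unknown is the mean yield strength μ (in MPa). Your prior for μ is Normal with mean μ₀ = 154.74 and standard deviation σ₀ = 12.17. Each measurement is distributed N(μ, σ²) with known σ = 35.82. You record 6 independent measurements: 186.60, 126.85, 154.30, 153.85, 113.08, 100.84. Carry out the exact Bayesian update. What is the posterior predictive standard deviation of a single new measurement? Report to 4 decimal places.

37.0213

For Normal data with known variance σ², a Normal(μ₀, σ₀²) prior on μ is conjugate. Posterior precision = 1/σ₀² + n/σ²; posterior mean is the precision-weighted average of μ₀ and x̄.
σ₀² = 12.17² = 148.1089, σ² = 35.82² = 1283.0724; σ² + n·σ₀² = 1283.0724 + 6·148.1089 = 2171.7258.
Posterior precision = 1/σ₀² + n/σ² = 1/148.1089 + 6/1283.0724 = (σ² + n·σ₀²)/(σ₀²σ²) = 2171.7258/(148.1089·1283.0724); posterior variance σₙ² = σ₀²σ²/(σ² + n·σ₀²) = 148.1089·1283.0724/2171.7258 = 87.503884.
Predictive variance for one new observation = σₙ² + σ² = 148.1089·1283.0724/2171.7258 + 1283.0724 = σ²·(σ₀² + 2171.7258)/2171.7258 = 1283.0724·2319.8347/2171.7258 = 1370.576284; SD = √(1283.0724·2319.8347/2171.7258) = 37.0213.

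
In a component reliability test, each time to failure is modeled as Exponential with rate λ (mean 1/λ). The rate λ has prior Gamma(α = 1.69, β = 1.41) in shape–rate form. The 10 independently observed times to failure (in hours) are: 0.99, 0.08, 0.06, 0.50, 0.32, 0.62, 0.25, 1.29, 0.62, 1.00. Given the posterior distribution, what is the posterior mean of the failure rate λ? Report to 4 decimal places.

1.6373

With a Gamma(shape α, rate β) prior on the exponential rate λ, the posterior after n observations with total T = Σxᵢ is Gamma(α+n, β+T).
Sum of observations T = 5.73 hours; n = 10.
Posterior: Gamma(1.69+10, 1.41+5.73) = Gamma(11.69, 7.14).
Posterior mean of λ = α/β = 11.69/7.14 = 1.6373.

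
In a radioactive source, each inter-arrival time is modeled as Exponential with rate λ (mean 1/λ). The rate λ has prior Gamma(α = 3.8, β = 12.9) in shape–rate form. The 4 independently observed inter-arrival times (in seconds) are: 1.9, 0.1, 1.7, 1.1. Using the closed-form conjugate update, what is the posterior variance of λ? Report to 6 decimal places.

With a Gamma(shape α, rate β) prior on the exponential rate λ, the posterior after n observations with total T = Σxᵢ is Gamma(α+n, β+T).
Sum of observations T = 4.8 seconds; n = 4.
Posterior: Gamma(3.8+4, 12.9+4.8) = Gamma(7.8, 17.7).
Var = α/β² = 0.024897.

0.024897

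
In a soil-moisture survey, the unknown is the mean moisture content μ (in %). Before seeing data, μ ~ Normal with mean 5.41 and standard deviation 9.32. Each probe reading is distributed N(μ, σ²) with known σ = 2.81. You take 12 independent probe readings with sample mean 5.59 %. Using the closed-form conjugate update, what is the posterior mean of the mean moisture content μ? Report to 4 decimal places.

5.5886

For Normal data with known variance σ², a Normal(μ₀, σ₀²) prior on μ is conjugate. Posterior precision = 1/σ₀² + n/σ²; posterior mean is the precision-weighted average of μ₀ and x̄.
n·x̄ = 12·5.59 = 67.08.
σ₀² = 9.32² = 86.8624, σ² = 2.81² = 7.8961; σ² + n·σ₀² = 7.8961 + 12·86.8624 = 1050.2449.
Posterior mean = (μ₀/σ₀² + n·x̄/σ²)/(1/σ₀² + n/σ²) = (σ²·μ₀ + σ₀²·n·x̄)/(σ² + n·σ₀²) = (7.8961·5.41 + 86.8624·67.08)/1050.2449 = 5869.447693/1050.2449 = 5.5886.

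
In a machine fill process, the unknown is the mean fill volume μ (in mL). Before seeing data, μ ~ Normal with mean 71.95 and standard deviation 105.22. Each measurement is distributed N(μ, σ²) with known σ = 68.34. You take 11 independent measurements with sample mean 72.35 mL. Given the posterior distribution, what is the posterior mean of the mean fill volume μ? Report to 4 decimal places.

72.3352

For Normal data with known variance σ², a Normal(μ₀, σ₀²) prior on μ is conjugate. Posterior precision = 1/σ₀² + n/σ²; posterior mean is the precision-weighted average of μ₀ and x̄.
n·x̄ = 11·72.35 = 795.85.
σ₀² = 105.22² = 11071.2484, σ² = 68.34² = 4670.3556; σ² + n·σ₀² = 4670.3556 + 11·11071.2484 = 126454.088.
Posterior mean = (μ₀/σ₀² + n·x̄/σ²)/(1/σ₀² + n/σ²) = (σ²·μ₀ + σ₀²·n·x̄)/(σ² + n·σ₀²) = (4670.3556·71.95 + 11071.2484·795.85)/126454.088 = 9147085.12456/126454.088 = 72.3352.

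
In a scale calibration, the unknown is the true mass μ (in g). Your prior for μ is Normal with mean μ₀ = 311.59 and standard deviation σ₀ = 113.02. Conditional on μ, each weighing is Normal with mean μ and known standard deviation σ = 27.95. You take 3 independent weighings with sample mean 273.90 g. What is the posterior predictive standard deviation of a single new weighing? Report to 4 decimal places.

32.1932

For Normal data with known variance σ², a Normal(μ₀, σ₀²) prior on μ is conjugate. Posterior precision = 1/σ₀² + n/σ²; posterior mean is the precision-weighted average of μ₀ and x̄.
σ₀² = 113.02² = 12773.5204, σ² = 27.95² = 781.2025; σ² + n·σ₀² = 781.2025 + 3·12773.5204 = 39101.7637.
Posterior precision = 1/σ₀² + n/σ² = 1/12773.5204 + 3/781.2025 = (σ² + n·σ₀²)/(σ₀²σ²) = 39101.7637/(12773.5204·781.2025); posterior variance σₙ² = σ₀²σ²/(σ² + n·σ₀²) = 12773.5204·781.2025/39101.7637 = 255.198363.
Predictive variance for one new observation = σₙ² + σ² = 12773.5204·781.2025/39101.7637 + 781.2025 = σ²·(σ₀² + 39101.7637)/39101.7637 = 781.2025·51875.2841/39101.7637 = 1036.400863; SD = √(781.2025·51875.2841/39101.7637) = 32.1932.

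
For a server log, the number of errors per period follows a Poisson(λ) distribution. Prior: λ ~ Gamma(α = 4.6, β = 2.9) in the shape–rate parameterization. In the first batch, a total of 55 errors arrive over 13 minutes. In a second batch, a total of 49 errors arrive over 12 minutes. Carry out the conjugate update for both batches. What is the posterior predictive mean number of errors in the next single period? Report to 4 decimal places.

3.8925

With a Gamma(shape α, rate β) prior, the Poisson likelihood is conjugate: the posterior is Gamma(α + ΣXᵢ, β + n).
After batch 1: Gamma(α+S, β+n) = Gamma(4.6+55, 2.9+13) = Gamma(59.6, 15.9).
After batch 2: Gamma(α+S, β+n) = Gamma(59.6+49, 15.9+12) = Gamma(108.6, 27.9).
The predictive distribution for one future period is NegBinom with mean α/β = 3.8925.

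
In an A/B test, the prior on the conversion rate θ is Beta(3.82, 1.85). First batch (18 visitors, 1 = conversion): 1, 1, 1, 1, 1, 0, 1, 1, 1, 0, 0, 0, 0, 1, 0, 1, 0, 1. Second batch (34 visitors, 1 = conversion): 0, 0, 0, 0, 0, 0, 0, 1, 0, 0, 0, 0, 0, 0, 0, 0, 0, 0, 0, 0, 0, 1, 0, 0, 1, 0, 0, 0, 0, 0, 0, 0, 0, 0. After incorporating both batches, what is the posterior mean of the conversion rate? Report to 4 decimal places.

0.3090

The Beta prior is conjugate to a Binomial/Bernoulli likelihood; the update adds successes to α and failures to β.
After batch 1: Beta(3.82+11, 1.85+7) = Beta(14.82, 8.85).
After batch 2: Beta(14.82+3, 8.85+31) = Beta(17.82, 39.85).
Posterior mean = α/(α+β) = 17.82/57.67 = 0.3090.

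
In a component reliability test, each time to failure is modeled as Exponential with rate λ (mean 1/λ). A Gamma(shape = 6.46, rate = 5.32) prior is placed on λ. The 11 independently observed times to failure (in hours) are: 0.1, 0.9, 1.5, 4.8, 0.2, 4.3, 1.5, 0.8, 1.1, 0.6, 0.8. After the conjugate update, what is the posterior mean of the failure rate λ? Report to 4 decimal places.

With a Gamma(shape α, rate β) prior on the exponential rate λ, the posterior after n observations with total T = Σxᵢ is Gamma(α+n, β+T).
Sum of observations T = 16.6 hours; n = 11.
Posterior: Gamma(6.46+11, 5.32+16.6) = Gamma(17.46, 21.92).
Posterior mean of λ = α/β = 17.46/21.92 = 0.7965.

0.7965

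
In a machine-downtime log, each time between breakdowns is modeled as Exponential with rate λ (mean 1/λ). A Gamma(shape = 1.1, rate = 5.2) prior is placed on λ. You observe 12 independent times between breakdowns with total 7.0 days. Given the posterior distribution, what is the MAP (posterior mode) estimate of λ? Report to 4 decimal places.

With a Gamma(shape α, rate β) prior on the exponential rate λ, the posterior after n observations with total T = Σxᵢ is Gamma(α+n, β+T).
Posterior: Gamma(1.1+12, 5.2+7.0) = Gamma(13.1, 12.2).
Mode = (α−1)/β = 0.9918.

0.9918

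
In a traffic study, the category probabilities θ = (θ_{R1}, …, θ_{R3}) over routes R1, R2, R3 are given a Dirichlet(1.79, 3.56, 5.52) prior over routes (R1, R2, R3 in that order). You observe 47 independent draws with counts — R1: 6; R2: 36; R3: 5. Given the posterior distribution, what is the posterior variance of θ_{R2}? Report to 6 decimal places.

0.003674

The Dirichlet prior is conjugate to the Multinomial likelihood: each posterior αⱼ = prior αⱼ + observed count nⱼ.
Posterior concentration: (7.79, 39.56, 10.52), total = 57.87.
Var[θ_j] = α_j(Σα−α_j)/((Σα)²(Σα+1)) = 39.56·18.31/(57.87²·58.87) = 0.003674.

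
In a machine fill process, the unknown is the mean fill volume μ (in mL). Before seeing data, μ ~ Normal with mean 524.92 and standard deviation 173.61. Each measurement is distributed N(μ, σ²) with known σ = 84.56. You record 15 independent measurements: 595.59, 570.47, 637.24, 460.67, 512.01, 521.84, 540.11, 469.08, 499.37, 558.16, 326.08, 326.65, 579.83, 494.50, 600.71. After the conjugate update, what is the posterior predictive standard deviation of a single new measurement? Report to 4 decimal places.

87.2907

For Normal data with known variance σ², a Normal(μ₀, σ₀²) prior on μ is conjugate. Posterior precision = 1/σ₀² + n/σ²; posterior mean is the precision-weighted average of μ₀ and x̄.
σ₀² = 173.61² = 30140.4321, σ² = 84.56² = 7150.3936; σ² + n·σ₀² = 7150.3936 + 15·30140.4321 = 459256.8751.
Posterior precision = 1/σ₀² + n/σ² = 1/30140.4321 + 15/7150.3936 = (σ² + n·σ₀²)/(σ₀²σ²) = 459256.8751/(30140.4321·7150.3936); posterior variance σₙ² = σ₀²σ²/(σ² + n·σ₀²) = 30140.4321·7150.3936/459256.8751 = 469.271043.
Predictive variance for one new observation = σₙ² + σ² = 30140.4321·7150.3936/459256.8751 + 7150.3936 = σ²·(σ₀² + 459256.8751)/459256.8751 = 7150.3936·489397.3072/459256.8751 = 7619.664643; SD = √(7150.3936·489397.3072/459256.8751) = 87.2907.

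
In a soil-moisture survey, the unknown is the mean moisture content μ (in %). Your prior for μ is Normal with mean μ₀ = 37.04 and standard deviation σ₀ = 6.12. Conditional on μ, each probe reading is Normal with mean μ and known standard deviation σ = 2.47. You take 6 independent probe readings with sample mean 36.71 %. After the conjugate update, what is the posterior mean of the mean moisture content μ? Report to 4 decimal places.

36.7187

For Normal data with known variance σ², a Normal(μ₀, σ₀²) prior on μ is conjugate. Posterior precision = 1/σ₀² + n/σ²; posterior mean is the precision-weighted average of μ₀ and x̄.
n·x̄ = 6·36.71 = 220.26.
σ₀² = 6.12² = 37.4544, σ² = 2.47² = 6.1009; σ² + n·σ₀² = 6.1009 + 6·37.4544 = 230.8273.
Posterior mean = (μ₀/σ₀² + n·x̄/σ²)/(1/σ₀² + n/σ²) = (σ²·μ₀ + σ₀²·n·x̄)/(σ² + n·σ₀²) = (6.1009·37.04 + 37.4544·220.26)/230.8273 = 8475.68348/230.8273 = 36.7187.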